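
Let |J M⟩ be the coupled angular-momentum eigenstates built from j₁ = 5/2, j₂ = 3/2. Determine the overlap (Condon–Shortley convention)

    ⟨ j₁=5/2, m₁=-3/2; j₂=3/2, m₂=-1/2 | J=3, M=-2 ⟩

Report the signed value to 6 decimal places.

-0.288675  (= −√(1/12))

j₁+j₂−J=1  J+j₁−j₂=4  J−j₁+j₂=2  j₁+j₂+J+1=8
(j₁±m₁, j₂±m₂, J±M) = (1,4,1,2,1,5)
P² = 48
sum k=0..1:
  [0] +1/24 = 1/24
  [1] −1/12 = -1/12
S = -1/24
C² = P²·S² = 1/12 ; C = -0.288675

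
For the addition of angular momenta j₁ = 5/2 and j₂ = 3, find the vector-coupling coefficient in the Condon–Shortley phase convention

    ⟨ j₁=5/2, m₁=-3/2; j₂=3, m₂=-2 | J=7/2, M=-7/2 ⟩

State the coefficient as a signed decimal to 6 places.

−√(4/9) ≈ -0.666667

j₁+j₂−J=2  J+j₁−j₂=3  J−j₁+j₂=4  j₁+j₂+J+1=10
(j₁±m₁, j₂±m₂, J±M) = (1,4,1,5,0,7)
P² = 9216
sum k=1..1:
  [1] −1/144 = -1/144
S = -1/144
C² = P²·S² = 4/9 ; C = -0.666667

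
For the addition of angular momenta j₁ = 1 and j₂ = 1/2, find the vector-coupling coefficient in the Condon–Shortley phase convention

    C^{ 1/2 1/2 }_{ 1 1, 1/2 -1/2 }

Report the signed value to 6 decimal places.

j₁+j₂−J=1  J+j₁−j₂=1  J−j₁+j₂=0  j₁+j₂+J+1=3
(j₁±m₁, j₂±m₂, J±M) = (2,0,0,1,1,0)
P² = 2/3
sum k=0..0:
  [0] +1/1 = 1
S = 1
C² = P²·S² = 2/3 ; C = +0.816497

+√(2/3) ≈ +0.816497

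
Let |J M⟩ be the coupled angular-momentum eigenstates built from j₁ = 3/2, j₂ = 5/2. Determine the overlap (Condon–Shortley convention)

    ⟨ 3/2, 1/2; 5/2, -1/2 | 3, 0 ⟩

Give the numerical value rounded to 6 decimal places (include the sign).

+0.447214  (= +√(1/5))

√[7·1!2!4!/8! · 2!1!2!3!3!3!] = √(36/5)
  +(−1)^0/∏(0,1,1,2,1,2)! = 1/4  (running 1/4)
  +(−1)^1/∏(1,0,0,1,2,3)! = -1/12  (running 1/6)
⟨..|..⟩ = √(36/5)·(1/6) = +0.447214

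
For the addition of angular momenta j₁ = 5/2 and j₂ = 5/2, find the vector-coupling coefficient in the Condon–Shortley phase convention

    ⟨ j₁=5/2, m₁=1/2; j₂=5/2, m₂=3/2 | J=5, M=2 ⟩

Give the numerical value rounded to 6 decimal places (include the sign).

triangle: 0!*5!*5!/11! = 14400/39916800
(j±m)!: 3!*2!*4!*1!*7!*3! = 8709120
prefactor² = (2J+1)*Δ*N² = 34560
  k=0: +1/(0!*0!*2!*4!*3!*1!) = 1/288
Σ = 1/288  ⇒  CG² = 34560*1/288² = 5/12
CG = +√(5/12) = +0.645497

+0.645497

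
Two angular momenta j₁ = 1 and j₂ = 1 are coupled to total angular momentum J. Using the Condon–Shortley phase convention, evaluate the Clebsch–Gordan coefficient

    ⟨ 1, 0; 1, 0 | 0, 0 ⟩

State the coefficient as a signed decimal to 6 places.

-0.577350  (= −√(1/3))

triangle: 2!*0!*0!/3! = 2/6
(j±m)!: 1!*1!*1!*1!*0!*0! = 1
prefactor² = (2J+1)*Δ*N² = 1/3
  k=1: −1/(1!*1!*0!*0!*0!*0!) = -1
Σ = -1  ⇒  CG² = 1/3*(-1)² = 1/3
CG = −√(1/3) = -0.577350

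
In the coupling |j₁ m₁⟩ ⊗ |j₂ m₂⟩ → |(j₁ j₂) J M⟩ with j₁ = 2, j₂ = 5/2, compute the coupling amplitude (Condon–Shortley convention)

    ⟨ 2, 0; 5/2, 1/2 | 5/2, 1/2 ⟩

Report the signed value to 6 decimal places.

j₁+j₂−J=2  J+j₁−j₂=2  J−j₁+j₂=3  j₁+j₂+J+1=8
(j₁±m₁, j₂±m₂, J±M) = (2,2,3,2,3,2)
P² = 72/35
sum k=0..2:
  [0] +1/24 = 1/24
  [1] −1/2 = -1/2
  [2] +1/8 = 1/8
S = -1/3
C² = P²·S² = 8/35 ; C = -0.478091

−√(8/35) = -0.478091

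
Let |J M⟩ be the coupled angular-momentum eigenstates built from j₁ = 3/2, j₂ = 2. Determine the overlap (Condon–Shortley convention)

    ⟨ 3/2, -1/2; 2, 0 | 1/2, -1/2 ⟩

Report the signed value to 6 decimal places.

triangle: 3!*0!*1!/5! = 6/120
(j±m)!: 1!*2!*2!*2!*0!*1! = 8
prefactor² = (2J+1)*Δ*N² = 4/5
  k=2: +1/(2!*1!*0!*0!*0!*1!) = 1/2
Σ = 1/2  ⇒  CG² = 4/5*1/2² = 1/5
CG = +√(1/5) = +0.447214

+√(1/5) = +0.447214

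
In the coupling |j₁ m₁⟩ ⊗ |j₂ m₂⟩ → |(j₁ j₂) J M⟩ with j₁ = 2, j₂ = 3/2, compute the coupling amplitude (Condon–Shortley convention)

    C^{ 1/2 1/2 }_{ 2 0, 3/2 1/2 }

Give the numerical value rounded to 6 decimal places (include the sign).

j₁+j₂−J=3  J+j₁−j₂=1  J−j₁+j₂=0  j₁+j₂+J+1=5
(j₁±m₁, j₂±m₂, J±M) = (2,2,2,1,1,0)
P² = 4/5
sum k=2..2:
  [2] +1/2 = 1/2
S = 1/2
C² = P²·S² = 1/5 ; C = +0.447214

+√(1/5) = +0.447214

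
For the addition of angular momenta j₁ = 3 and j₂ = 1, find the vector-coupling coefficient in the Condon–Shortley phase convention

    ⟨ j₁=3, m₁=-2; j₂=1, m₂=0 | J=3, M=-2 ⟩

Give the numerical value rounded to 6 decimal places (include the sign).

j₁+j₂−J=1  J+j₁−j₂=5  J−j₁+j₂=1  j₁+j₂+J+1=8
(j₁±m₁, j₂±m₂, J±M) = (1,5,1,1,1,5)
P² = 300
sum k=0..1:
  [0] +1/120 = 1/120
  [1] −1/24 = -1/24
S = -1/30
C² = P²·S² = 1/3 ; C = -0.577350

−√(1/3) = -0.577350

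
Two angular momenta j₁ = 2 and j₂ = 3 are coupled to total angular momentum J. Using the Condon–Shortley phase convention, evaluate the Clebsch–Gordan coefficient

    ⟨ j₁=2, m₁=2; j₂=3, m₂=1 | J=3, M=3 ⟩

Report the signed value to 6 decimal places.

+0.408248  (= +√(1/6))

√[7·2!2!4!/9! · 4!0!4!2!6!0!] = √(1536)
  +(−1)^0/∏(0,2,0,4,2,0)! = 1/96  (running 1/96)
⟨..|..⟩ = √(1536)·(1/96) = +0.408248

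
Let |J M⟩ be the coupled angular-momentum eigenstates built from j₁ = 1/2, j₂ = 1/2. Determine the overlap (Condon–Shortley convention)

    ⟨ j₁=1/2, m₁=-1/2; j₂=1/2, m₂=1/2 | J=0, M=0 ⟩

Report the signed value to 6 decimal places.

-0.707107

√[1·1!0!0!/2! · 0!1!1!0!0!0!] = √(1/2)
  +(−1)^1/∏(1,0,0,0,0,0)! = -1  (running -1)
⟨..|..⟩ = √(1/2)·(-1) = -0.707107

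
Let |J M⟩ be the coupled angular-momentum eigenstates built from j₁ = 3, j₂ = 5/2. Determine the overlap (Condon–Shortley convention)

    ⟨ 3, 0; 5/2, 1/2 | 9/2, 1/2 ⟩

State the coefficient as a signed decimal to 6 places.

−√(10/231) ≈ -0.208063

triangle: 1!*5!*4!/11! = 2880/39916800
(j±m)!: 3!*3!*3!*2!*5!*4! = 1244160
prefactor² = (2J+1)*Δ*N² = 69120/77
  k=0: +1/(0!*1!*3!*3!*2!*1!) = 1/72
  k=1: −1/(1!*0!*2!*2!*3!*2!) = -1/48
Σ = -1/144  ⇒  CG² = 69120/77*(-1/144)² = 10/231
CG = −√(10/231) = -0.208063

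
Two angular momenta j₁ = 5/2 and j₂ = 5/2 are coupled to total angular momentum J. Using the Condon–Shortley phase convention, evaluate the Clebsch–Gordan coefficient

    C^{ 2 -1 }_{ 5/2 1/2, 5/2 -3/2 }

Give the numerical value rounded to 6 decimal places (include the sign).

j₁+j₂−J=3  J+j₁−j₂=2  J−j₁+j₂=2  j₁+j₂+J+1=8
(j₁±m₁, j₂±m₂, J±M) = (3,2,1,4,1,3)
P² = 36/7
sum k=0..1:
  [0] +1/12 = 1/12
  [1] −1/4 = -1/4
S = -1/6
C² = P²·S² = 1/7 ; C = -0.377964

-0.377964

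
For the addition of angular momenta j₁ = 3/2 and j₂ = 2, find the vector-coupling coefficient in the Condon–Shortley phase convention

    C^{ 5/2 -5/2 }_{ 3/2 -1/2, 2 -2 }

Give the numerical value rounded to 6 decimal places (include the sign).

+0.755929  (= +√(4/7))

triangle: 1!·2!·3!/7! = 12/5040
(j±m)!: 1!·2!·0!·4!·0!·5! = 5760
prefactor² = (2J+1)·Δ·N² = 576/7
  k=0: +1/(0!·1!·2!·0!·0!·3!) = 1/12
Σ = 1/12  ⇒  CG² = 576/7·1/12² = 4/7
CG = +√(4/7) = +0.755929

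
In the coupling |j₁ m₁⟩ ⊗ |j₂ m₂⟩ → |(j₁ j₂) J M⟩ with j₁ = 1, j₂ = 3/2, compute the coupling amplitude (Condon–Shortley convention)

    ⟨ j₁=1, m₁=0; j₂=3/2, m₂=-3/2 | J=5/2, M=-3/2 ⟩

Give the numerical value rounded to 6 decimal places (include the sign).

+√(2/5) ≈ +0.632456

triangle: 0!×2!×3!/6! = 12/720
(j±m)!: 1!×1!×0!×3!×1!×4! = 144
prefactor² = (2J+1)×Δ×N² = 72/5
  k=0: +1/(0!×0!×1!×0!×1!×3!) = 1/6
Σ = 1/6  ⇒  CG² = 72/5×1/6² = 2/5
CG = +√(2/5) = +0.632456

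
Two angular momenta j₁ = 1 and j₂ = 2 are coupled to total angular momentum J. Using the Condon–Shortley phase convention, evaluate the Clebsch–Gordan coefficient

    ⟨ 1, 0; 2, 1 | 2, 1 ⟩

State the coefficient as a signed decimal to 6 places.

triangle: 1!*1!*3!/6! = 6/720
(j±m)!: 1!*1!*3!*1!*3!*1! = 36
prefactor² = (2J+1)*Δ*N² = 3/2
  k=0: +1/(0!*1!*1!*3!*0!*0!) = 1/6
  k=1: −1/(1!*0!*0!*2!*1!*1!) = -1/2
Σ = -1/3  ⇒  CG² = 3/2*(-1/3)² = 1/6
CG = −√(1/6) = -0.408248

−√(1/6) ≈ -0.408248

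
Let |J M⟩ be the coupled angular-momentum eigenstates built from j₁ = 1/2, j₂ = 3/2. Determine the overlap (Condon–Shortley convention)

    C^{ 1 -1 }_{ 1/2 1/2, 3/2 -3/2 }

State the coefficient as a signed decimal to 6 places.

j₁+j₂−J=1  J+j₁−j₂=0  J−j₁+j₂=2  j₁+j₂+J+1=4
(j₁±m₁, j₂±m₂, J±M) = (1,0,0,3,0,2)
P² = 3
sum k=0..0:
  [0] +1/2 = 1/2
S = 1/2
C² = P²·S² = 3/4 ; C = +0.866025

+√(3/4) ≈ +0.866025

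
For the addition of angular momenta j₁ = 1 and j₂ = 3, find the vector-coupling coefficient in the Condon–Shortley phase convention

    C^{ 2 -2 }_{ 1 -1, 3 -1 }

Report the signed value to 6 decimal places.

+√(1/21) ≈ +0.218218

j₁+j₂−J=2  J+j₁−j₂=0  J−j₁+j₂=4  j₁+j₂+J+1=7
(j₁±m₁, j₂±m₂, J±M) = (0,2,2,4,0,4)
P² = 768/7
sum k=2..2:
  [2] +1/48 = 1/48
S = 1/48
C² = P²·S² = 1/21 ; C = +0.218218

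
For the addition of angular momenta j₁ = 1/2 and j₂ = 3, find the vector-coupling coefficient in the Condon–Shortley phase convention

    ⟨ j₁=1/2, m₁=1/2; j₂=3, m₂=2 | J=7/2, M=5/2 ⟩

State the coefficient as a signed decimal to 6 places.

+√(6/7) = +0.925820

triangle: 0!·1!·6!/8! = 720/40320
(j±m)!: 1!·0!·5!·1!·6!·1! = 86400
prefactor² = (2J+1)·Δ·N² = 86400/7
  k=0: +1/(0!·0!·0!·5!·1!·1!) = 1/120
Σ = 1/120  ⇒  CG² = 86400/7·1/120² = 6/7
CG = +√(6/7) = +0.925820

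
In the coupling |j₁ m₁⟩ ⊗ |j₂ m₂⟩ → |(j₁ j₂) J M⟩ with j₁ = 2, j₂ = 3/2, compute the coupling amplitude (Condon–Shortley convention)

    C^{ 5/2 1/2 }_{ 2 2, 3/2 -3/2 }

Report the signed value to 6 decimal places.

+0.414039  (= +√(6/35))

triangle: 1!×3!×2!/7! = 12/5040
(j±m)!: 4!×0!×0!×3!×3!×2! = 1728
prefactor² = (2J+1)×Δ×N² = 864/35
  k=0: +1/(0!×1!×0!×0!×3!×2!) = 1/12
Σ = 1/12  ⇒  CG² = 864/35×1/12² = 6/35
CG = +√(6/35) = +0.414039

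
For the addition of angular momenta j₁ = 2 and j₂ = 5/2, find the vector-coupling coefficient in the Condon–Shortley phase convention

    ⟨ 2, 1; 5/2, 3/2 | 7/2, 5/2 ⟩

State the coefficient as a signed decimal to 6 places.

j₁+j₂−J=1  J+j₁−j₂=3  J−j₁+j₂=4  j₁+j₂+J+1=9
(j₁±m₁, j₂±m₂, J±M) = (3,1,4,1,6,1)
P² = 2304/7
sum k=0..1:
  [0] +1/48 = 1/48
  [1] −1/36 = -1/36
S = -1/144
C² = P²·S² = 1/63 ; C = -0.125988

−√(1/63) = -0.125988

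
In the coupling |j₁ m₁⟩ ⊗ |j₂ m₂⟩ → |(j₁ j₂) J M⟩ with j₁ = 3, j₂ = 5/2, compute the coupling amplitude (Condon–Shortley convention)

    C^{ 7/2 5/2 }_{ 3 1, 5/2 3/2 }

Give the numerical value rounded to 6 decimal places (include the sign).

j₁+j₂−J=2  J+j₁−j₂=4  J−j₁+j₂=3  j₁+j₂+J+1=10
(j₁±m₁, j₂±m₂, J±M) = (4,2,4,1,6,1)
P² = 18432/35
sum k=1..2:
  [1] −1/36 = -1/36
  [2] +1/96 = 1/96
S = -5/288
C² = P²·S² = 10/63 ; C = -0.398410

−√(10/63) ≈ -0.398410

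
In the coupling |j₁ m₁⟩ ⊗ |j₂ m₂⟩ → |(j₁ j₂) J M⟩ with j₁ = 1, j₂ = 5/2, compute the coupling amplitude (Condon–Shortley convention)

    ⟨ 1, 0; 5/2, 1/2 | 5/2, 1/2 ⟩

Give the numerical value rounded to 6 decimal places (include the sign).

√[6·1!1!4!/7! · 1!1!3!2!3!2!] = √(144/35)
  +(−1)^0/∏(0,1,1,3,0,1)! = 1/6  (running 1/6)
  +(−1)^1/∏(1,0,0,2,1,2)! = -1/4  (running -1/12)
⟨..|..⟩ = √(144/35)·(-1/12) = -0.169031

−√(1/35) = -0.169031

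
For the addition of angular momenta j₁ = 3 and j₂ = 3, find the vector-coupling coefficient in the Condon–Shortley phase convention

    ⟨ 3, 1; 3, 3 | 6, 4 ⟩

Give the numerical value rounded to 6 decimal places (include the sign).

+0.476731

√[13·0!6!6!/13! · 4!2!6!0!10!2!] = √(2985984000/11)
  +(−1)^0/∏(0,0,2,6,4,0)! = 1/34560  (running 1/34560)
⟨..|..⟩ = √(2985984000/11)·(1/34560) = +0.476731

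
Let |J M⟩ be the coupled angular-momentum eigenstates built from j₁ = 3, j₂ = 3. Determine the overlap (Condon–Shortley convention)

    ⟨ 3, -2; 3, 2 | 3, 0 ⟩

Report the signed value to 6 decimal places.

triangle: 3!×3!×3!/10! = 216/3628800
(j±m)!: 1!×5!×5!×1!×3!×3! = 518400
prefactor² = (2J+1)×Δ×N² = 216
  k=2: +1/(2!×1!×3!×3!×0!×0!) = 1/72
  k=3: −1/(3!×0!×2!×2!×1!×1!) = -1/24
Σ = -1/36  ⇒  CG² = 216×(-1/36)² = 1/6
CG = −√(1/6) = -0.408248

-0.408248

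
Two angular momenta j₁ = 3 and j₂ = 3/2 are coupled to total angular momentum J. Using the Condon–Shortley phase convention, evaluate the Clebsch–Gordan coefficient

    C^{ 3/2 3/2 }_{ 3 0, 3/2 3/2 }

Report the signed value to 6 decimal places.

−√(1/35) = -0.169031

√[4·3!3!0!/7! · 3!3!3!0!3!0!] = √(1296/35)
  +(−1)^3/∏(3,0,0,0,3,0)! = -1/36  (running -1/36)
⟨..|..⟩ = √(1296/35)·(-1/36) = -0.169031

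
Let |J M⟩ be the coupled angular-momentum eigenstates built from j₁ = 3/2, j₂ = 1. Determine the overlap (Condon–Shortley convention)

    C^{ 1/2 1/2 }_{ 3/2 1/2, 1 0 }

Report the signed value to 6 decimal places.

−√(1/3) = -0.577350

triangle: 2!×1!×0!/4! = 2/24
(j±m)!: 2!×1!×1!×1!×1!×0! = 2
prefactor² = (2J+1)×Δ×N² = 1/3
  k=1: −1/(1!×1!×0!×0!×1!×0!) = -1
Σ = -1  ⇒  CG² = 1/3×(-1)² = 1/3
CG = −√(1/3) = -0.577350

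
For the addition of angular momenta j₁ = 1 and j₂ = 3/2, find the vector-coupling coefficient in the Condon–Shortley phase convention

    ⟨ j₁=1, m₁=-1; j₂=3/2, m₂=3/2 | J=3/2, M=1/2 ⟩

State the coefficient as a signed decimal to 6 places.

−√(2/5) ≈ -0.632456

√[4·1!1!2!/5! · 0!2!3!0!2!1!] = √(8/5)
  +(−1)^1/∏(1,0,1,2,0,0)! = -1/2  (running -1/2)
⟨..|..⟩ = √(8/5)·(-1/2) = -0.632456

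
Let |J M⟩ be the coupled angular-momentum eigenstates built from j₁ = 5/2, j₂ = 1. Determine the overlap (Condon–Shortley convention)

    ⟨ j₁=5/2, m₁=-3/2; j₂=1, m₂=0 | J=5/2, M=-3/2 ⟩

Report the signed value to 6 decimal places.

√[6·1!4!1!/7! · 1!4!1!1!1!4!] = √(576/35)
  +(−1)^0/∏(0,1,4,1,0,0)! = 1/24  (running 1/24)
  +(−1)^1/∏(1,0,3,0,1,1)! = -1/6  (running -1/8)
⟨..|..⟩ = √(576/35)·(-1/8) = -0.507093

−√(9/35) ≈ -0.507093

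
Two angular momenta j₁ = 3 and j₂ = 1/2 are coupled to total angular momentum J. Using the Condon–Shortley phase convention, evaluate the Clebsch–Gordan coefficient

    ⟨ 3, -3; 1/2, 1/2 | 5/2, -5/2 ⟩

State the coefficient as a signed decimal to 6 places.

√[6·1!5!0!/7! · 0!6!1!0!0!5!] = √(86400/7)
  +(−1)^1/∏(1,0,5,0,0,0)! = -1/120  (running -1/120)
⟨..|..⟩ = √(86400/7)·(-1/120) = -0.925820

−√(6/7) ≈ -0.925820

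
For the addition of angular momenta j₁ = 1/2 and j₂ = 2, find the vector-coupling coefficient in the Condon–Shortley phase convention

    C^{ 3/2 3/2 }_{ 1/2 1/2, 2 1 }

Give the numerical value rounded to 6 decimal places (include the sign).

+√(1/5) = +0.447214

triangle: 1!·0!·3!/5! = 6/120
(j±m)!: 1!·0!·3!·1!·3!·0! = 36
prefactor² = (2J+1)·Δ·N² = 36/5
  k=0: +1/(0!·1!·0!·3!·0!·0!) = 1/6
Σ = 1/6  ⇒  CG² = 36/5·1/6² = 1/5
CG = +√(1/5) = +0.447214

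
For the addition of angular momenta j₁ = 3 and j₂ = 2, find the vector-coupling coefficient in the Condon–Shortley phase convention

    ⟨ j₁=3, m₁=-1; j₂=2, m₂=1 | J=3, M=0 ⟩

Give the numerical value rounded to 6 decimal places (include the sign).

+0.182574

j₁+j₂−J=2  J+j₁−j₂=4  J−j₁+j₂=2  j₁+j₂+J+1=9
(j₁±m₁, j₂±m₂, J±M) = (2,4,3,1,3,3)
P² = 96/5
sum k=1..2:
  [1] −1/12 = -1/12
  [2] +1/8 = 1/8
S = 1/24
C² = P²·S² = 1/30 ; C = +0.182574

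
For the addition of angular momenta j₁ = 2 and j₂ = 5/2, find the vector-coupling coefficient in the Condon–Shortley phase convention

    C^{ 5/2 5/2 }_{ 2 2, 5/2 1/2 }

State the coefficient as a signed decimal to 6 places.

+√(3/14) ≈ +0.462910

triangle: 2!*2!*3!/8! = 24/40320
(j±m)!: 4!*0!*3!*2!*5!*0! = 34560
prefactor² = (2J+1)*Δ*N² = 864/7
  k=0: +1/(0!*2!*0!*3!*2!*0!) = 1/24
Σ = 1/24  ⇒  CG² = 864/7*1/24² = 3/14
CG = +√(3/14) = +0.462910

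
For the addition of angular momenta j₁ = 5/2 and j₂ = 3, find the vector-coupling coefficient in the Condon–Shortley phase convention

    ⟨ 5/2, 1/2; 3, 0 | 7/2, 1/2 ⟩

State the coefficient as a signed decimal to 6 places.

−√(4/21) ≈ -0.436436

j₁+j₂−J=2  J+j₁−j₂=3  J−j₁+j₂=4  j₁+j₂+J+1=10
(j₁±m₁, j₂±m₂, J±M) = (3,2,3,3,4,3)
P² = 6912/175
sum k=0..2:
  [0] +1/24 = 1/24
  [1] −1/8 = -1/8
  [2] +1/72 = 1/72
S = -5/72
C² = P²·S² = 4/21 ; C = -0.436436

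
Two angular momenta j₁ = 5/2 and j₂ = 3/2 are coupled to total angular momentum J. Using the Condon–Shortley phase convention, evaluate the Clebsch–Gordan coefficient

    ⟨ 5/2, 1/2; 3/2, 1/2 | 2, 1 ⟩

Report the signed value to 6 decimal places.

-0.545545  (= −√(25/84))

j₁+j₂−J=2  J+j₁−j₂=3  J−j₁+j₂=1  j₁+j₂+J+1=7
(j₁±m₁, j₂±m₂, J±M) = (3,2,2,1,3,1)
P² = 12/7
sum k=1..2:
  [1] −1/2 = -1/2
  [2] +1/12 = 1/12
S = -5/12
C² = P²·S² = 25/84 ; C = -0.545545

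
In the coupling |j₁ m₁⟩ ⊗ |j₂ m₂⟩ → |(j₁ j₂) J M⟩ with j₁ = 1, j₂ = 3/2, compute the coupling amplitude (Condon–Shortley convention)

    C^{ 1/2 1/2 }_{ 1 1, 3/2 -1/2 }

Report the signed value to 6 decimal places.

+√(1/6) = +0.408248

j₁+j₂−J=2  J+j₁−j₂=0  J−j₁+j₂=1  j₁+j₂+J+1=4
(j₁±m₁, j₂±m₂, J±M) = (2,0,1,2,1,0)
P² = 2/3
sum k=0..0:
  [0] +1/2 = 1/2
S = 1/2
C² = P²·S² = 1/6 ; C = +0.408248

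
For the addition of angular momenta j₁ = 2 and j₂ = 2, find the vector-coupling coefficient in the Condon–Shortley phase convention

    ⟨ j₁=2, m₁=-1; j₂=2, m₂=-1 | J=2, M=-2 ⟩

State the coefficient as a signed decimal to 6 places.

−√(3/7) ≈ -0.654654

j₁+j₂−J=2  J+j₁−j₂=2  J−j₁+j₂=2  j₁+j₂+J+1=7
(j₁±m₁, j₂±m₂, J±M) = (1,3,1,3,0,4)
P² = 48/7
sum k=1..1:
  [1] −1/4 = -1/4
S = -1/4
C² = P²·S² = 3/7 ; C = -0.654654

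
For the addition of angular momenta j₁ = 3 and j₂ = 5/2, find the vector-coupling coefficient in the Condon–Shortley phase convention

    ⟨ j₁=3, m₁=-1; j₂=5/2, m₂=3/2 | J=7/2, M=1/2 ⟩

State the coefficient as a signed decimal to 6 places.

+0.356348  (= +√(8/63))

triangle: 2!·4!·3!/10! = 288/3628800
(j±m)!: 2!·4!·4!·1!·4!·3! = 165888
prefactor² = (2J+1)·Δ·N² = 18432/175
  k=1: −1/(1!·1!·3!·3!·1!·0!) = -1/36
  k=2: +1/(2!·0!·2!·2!·2!·1!) = 1/16
Σ = 5/144  ⇒  CG² = 18432/175·5/144² = 8/63
CG = +√(8/63) = +0.356348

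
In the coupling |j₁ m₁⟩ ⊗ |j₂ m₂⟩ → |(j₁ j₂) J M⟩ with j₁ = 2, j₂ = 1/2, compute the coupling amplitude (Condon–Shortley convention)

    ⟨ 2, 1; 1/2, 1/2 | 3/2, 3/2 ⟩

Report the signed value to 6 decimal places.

√[4·1!3!0!/5! · 3!1!1!0!3!0!] = √(36/5)
  +(−1)^1/∏(1,0,0,0,3,0)! = -1/6  (running -1/6)
⟨..|..⟩ = √(36/5)·(-1/6) = -0.447214

−√(1/5) = -0.447214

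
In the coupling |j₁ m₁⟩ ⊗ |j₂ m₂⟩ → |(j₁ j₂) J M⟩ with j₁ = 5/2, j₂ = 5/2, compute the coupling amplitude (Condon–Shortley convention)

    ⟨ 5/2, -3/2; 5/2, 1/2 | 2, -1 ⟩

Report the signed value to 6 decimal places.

+0.377964  (= +√(1/7))

triangle: 3!×2!×2!/8! = 24/40320
(j±m)!: 1!×4!×3!×2!×1!×3! = 1728
prefactor² = (2J+1)×Δ×N² = 36/7
  k=2: +1/(2!×1!×2!×1!×0!×1!) = 1/4
  k=3: −1/(3!×0!×1!×0!×1!×2!) = -1/12
Σ = 1/6  ⇒  CG² = 36/7×1/6² = 1/7
CG = +√(1/7) = +0.377964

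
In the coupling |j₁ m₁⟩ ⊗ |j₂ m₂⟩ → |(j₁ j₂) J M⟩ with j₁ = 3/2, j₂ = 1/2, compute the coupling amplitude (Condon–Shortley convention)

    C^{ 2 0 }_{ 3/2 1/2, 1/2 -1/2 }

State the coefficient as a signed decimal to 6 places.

+√(1/2) = +0.707107

triangle: 0!×3!×1!/5! = 6/120
(j±m)!: 2!×1!×0!×1!×2!×2! = 8
prefactor² = (2J+1)×Δ×N² = 2
  k=0: +1/(0!×0!×1!×0!×2!×1!) = 1/2
Σ = 1/2  ⇒  CG² = 2×1/2² = 1/2
CG = +√(1/2) = +0.707107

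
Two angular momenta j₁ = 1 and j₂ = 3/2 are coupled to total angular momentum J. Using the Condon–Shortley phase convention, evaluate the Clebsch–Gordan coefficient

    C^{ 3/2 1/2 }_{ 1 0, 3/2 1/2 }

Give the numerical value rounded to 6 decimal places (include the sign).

√[4·1!1!2!/5! · 1!1!2!1!2!1!] = √(4/15)
  +(−1)^0/∏(0,1,1,2,0,0)! = 1/2  (running 1/2)
  +(−1)^1/∏(1,0,0,1,1,1)! = -1  (running -1/2)
⟨..|..⟩ = √(4/15)·(-1/2) = -0.258199

−√(1/15) = -0.258199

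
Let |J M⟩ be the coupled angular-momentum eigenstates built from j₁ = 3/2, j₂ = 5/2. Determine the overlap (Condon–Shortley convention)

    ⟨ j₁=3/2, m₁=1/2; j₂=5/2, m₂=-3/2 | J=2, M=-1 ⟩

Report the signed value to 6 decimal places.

+√(1/42) ≈ +0.154303

√[5·2!1!3!/7! · 2!1!1!4!1!3!] = √(24/7)
  +(−1)^0/∏(0,2,1,1,0,2)! = 1/4  (running 1/4)
  +(−1)^1/∏(1,1,0,0,1,3)! = -1/6  (running 1/12)
⟨..|..⟩ = √(24/7)·(1/12) = +0.154303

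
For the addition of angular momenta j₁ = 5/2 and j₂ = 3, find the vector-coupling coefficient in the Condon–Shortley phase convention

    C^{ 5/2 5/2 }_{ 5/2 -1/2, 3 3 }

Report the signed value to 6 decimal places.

j₁+j₂−J=3  J+j₁−j₂=2  J−j₁+j₂=3  j₁+j₂+J+1=9
(j₁±m₁, j₂±m₂, J±M) = (2,3,6,0,5,0)
P² = 8640/7
sum k=3..3:
  [3] −1/72 = -1/72
S = -1/72
C² = P²·S² = 5/21 ; C = -0.487950

−√(5/21) = -0.487950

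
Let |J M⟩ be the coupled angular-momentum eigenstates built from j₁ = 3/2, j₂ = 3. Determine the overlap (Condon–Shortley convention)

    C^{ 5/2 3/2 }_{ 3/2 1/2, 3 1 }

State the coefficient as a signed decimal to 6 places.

triangle: 2!*1!*4!/8! = 48/40320
(j±m)!: 2!*1!*4!*2!*4!*1! = 2304
prefactor² = (2J+1)*Δ*N² = 576/35
  k=0: +1/(0!*2!*1!*4!*0!*0!) = 1/48
  k=1: −1/(1!*1!*0!*3!*1!*1!) = -1/6
Σ = -7/48  ⇒  CG² = 576/35*(-7/48)² = 7/20
CG = −√(7/20) = -0.591608

-0.591608  (= −√(7/20))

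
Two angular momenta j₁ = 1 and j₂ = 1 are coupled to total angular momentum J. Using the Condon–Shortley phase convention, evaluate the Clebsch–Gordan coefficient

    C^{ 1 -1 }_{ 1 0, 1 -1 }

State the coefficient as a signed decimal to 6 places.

+0.707107

√[3·1!1!1!/4! · 1!1!0!2!0!2!] = √(1/2)
  +(−1)^0/∏(0,1,1,0,0,1)! = 1  (running 1)
⟨..|..⟩ = √(1/2)·(1) = +0.707107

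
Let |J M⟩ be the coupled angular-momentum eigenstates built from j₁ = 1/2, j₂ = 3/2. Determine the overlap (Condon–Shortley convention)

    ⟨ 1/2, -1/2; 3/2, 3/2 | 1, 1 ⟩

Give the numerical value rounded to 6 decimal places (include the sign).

j₁+j₂−J=1  J+j₁−j₂=0  J−j₁+j₂=2  j₁+j₂+J+1=4
(j₁±m₁, j₂±m₂, J±M) = (0,1,3,0,2,0)
P² = 3
sum k=1..1:
  [1] −1/2 = -1/2
S = -1/2
C² = P²·S² = 3/4 ; C = -0.866025

−√(3/4) = -0.866025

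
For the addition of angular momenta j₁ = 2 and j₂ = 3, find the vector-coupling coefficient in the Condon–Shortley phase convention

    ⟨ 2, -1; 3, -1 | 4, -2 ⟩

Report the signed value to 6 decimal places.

triangle: 1!*3!*5!/10! = 720/3628800
(j±m)!: 1!*3!*2!*4!*2!*6! = 414720
prefactor² = (2J+1)*Δ*N² = 5184/7
  k=0: +1/(0!*1!*3!*2!*0!*3!) = 1/72
  k=1: −1/(1!*0!*2!*1!*1!*4!) = -1/48
Σ = -1/144  ⇒  CG² = 5184/7*(-1/144)² = 1/28
CG = −√(1/28) = -0.188982

−√(1/28) = -0.188982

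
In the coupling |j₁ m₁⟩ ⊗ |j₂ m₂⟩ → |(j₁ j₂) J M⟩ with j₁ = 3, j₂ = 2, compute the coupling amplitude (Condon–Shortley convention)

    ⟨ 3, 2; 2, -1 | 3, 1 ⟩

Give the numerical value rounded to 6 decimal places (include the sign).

√[7·2!4!2!/9! · 5!1!1!3!4!2!] = √(64)
  +(−1)^0/∏(0,2,1,1,3,1)! = 1/12  (running 1/12)
  +(−1)^1/∏(1,1,0,0,4,2)! = -1/48  (running 1/16)
⟨..|..⟩ = √(64)·(1/16) = +0.500000

+0.500000  (= +√(1/4))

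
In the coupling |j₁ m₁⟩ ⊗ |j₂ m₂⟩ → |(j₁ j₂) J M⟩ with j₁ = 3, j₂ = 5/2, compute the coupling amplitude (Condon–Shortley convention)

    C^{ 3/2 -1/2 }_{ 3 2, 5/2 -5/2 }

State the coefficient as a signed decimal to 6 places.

+√(5/21) = +0.487950

j₁+j₂−J=4  J+j₁−j₂=2  J−j₁+j₂=1  j₁+j₂+J+1=8
(j₁±m₁, j₂±m₂, J±M) = (5,1,0,5,1,2)
P² = 960/7
sum k=0..0:
  [0] +1/24 = 1/24
S = 1/24
C² = P²·S² = 5/21 ; C = +0.487950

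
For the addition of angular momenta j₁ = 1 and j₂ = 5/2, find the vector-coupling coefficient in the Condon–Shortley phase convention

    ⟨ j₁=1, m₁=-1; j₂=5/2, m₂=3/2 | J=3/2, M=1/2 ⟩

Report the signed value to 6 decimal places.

+√(2/5) ≈ +0.632456

√[4·2!0!3!/6! · 0!2!4!1!2!1!] = √(32/5)
  +(−1)^2/∏(2,0,0,2,0,1)! = 1/4  (running 1/4)
⟨..|..⟩ = √(32/5)·(1/4) = +0.632456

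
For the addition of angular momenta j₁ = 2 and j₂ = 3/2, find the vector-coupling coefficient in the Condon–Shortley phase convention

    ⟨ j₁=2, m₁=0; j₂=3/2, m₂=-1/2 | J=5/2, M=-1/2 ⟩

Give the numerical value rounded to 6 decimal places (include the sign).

triangle: 1!×3!×2!/7! = 12/5040
(j±m)!: 2!×2!×1!×2!×2!×3! = 96
prefactor² = (2J+1)×Δ×N² = 48/35
  k=0: +1/(0!×1!×2!×1!×1!×1!) = 1/2
  k=1: −1/(1!×0!×1!×0!×2!×2!) = -1/4
Σ = 1/4  ⇒  CG² = 48/35×1/4² = 3/35
CG = +√(3/35) = +0.292770

+0.292770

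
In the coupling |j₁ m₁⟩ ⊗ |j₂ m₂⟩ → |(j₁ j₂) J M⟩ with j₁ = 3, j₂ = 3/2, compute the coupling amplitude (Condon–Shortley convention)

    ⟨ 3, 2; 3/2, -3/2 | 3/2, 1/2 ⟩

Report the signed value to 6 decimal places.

j₁+j₂−J=3  J+j₁−j₂=3  J−j₁+j₂=0  j₁+j₂+J+1=7
(j₁±m₁, j₂±m₂, J±M) = (5,1,0,3,2,1)
P² = 288/7
sum k=0..0:
  [0] +1/12 = 1/12
S = 1/12
C² = P²·S² = 2/7 ; C = +0.534522

+0.534522  (= +√(2/7))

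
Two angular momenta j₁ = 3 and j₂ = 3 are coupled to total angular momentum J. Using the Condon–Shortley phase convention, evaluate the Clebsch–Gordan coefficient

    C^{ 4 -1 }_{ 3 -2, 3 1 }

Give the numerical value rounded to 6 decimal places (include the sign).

+√(16/77) = +0.455842

j₁+j₂−J=2  J+j₁−j₂=4  J−j₁+j₂=4  j₁+j₂+J+1=11
(j₁±m₁, j₂±m₂, J±M) = (1,5,4,2,3,5)
P² = 82944/77
sum k=1..2:
  [1] −1/144 = -1/144
  [2] +1/48 = 1/48
S = 1/72
C² = P²·S² = 16/77 ; C = +0.455842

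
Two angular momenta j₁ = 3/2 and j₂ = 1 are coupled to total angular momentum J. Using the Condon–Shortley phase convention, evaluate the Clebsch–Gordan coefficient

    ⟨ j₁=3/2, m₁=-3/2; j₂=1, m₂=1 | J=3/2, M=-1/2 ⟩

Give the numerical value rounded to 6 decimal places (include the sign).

√[4·1!2!1!/5! · 0!3!2!0!1!2!] = √(8/5)
  +(−1)^1/∏(1,0,2,1,0,0)! = -1/2  (running -1/2)
⟨..|..⟩ = √(8/5)·(-1/2) = -0.632456

−√(2/5) = -0.632456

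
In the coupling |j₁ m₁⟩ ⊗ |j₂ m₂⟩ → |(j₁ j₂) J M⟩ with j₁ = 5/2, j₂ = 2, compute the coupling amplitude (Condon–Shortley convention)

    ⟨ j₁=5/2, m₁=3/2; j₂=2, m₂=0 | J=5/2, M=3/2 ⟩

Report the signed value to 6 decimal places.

-0.119523

triangle: 2!×3!×2!/8! = 24/40320
(j±m)!: 4!×1!×2!×2!×4!×1! = 2304
prefactor² = (2J+1)×Δ×N² = 288/35
  k=0: +1/(0!×2!×1!×2!×2!×0!) = 1/8
  k=1: −1/(1!×1!×0!×1!×3!×1!) = -1/6
Σ = -1/24  ⇒  CG² = 288/35×(-1/24)² = 1/70
CG = −√(1/70) = -0.119523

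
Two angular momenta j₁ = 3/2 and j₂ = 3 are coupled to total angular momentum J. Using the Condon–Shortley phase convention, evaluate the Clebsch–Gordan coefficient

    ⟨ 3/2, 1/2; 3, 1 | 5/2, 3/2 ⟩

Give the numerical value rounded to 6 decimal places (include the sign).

triangle: 2!×1!×4!/8! = 48/40320
(j±m)!: 2!×1!×4!×2!×4!×1! = 2304
prefactor² = (2J+1)×Δ×N² = 576/35
  k=0: +1/(0!×2!×1!×4!×0!×0!) = 1/48
  k=1: −1/(1!×1!×0!×3!×1!×1!) = -1/6
Σ = -7/48  ⇒  CG² = 576/35×(-7/48)² = 7/20
CG = −√(7/20) = -0.591608

-0.591608  (= −√(7/20))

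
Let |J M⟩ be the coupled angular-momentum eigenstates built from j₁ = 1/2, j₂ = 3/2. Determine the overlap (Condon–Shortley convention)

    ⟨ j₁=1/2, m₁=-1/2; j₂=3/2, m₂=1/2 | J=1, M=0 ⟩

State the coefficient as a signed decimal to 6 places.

-0.707107

j₁+j₂−J=1  J+j₁−j₂=0  J−j₁+j₂=2  j₁+j₂+J+1=4
(j₁±m₁, j₂±m₂, J±M) = (0,1,2,1,1,1)
P² = 1/2
sum k=1..1:
  [1] −1/1 = -1
S = -1
C² = P²·S² = 1/2 ; C = -0.707107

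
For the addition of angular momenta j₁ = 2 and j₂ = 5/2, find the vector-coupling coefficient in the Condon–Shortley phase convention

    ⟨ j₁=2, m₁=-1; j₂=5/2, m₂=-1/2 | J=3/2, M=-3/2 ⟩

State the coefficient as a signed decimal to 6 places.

+0.507093  (= +√(9/35))

√[4·3!1!2!/7! · 1!3!2!3!0!3!] = √(144/35)
  +(−1)^2/∏(2,1,1,0,0,2)! = 1/4  (running 1/4)
⟨..|..⟩ = √(144/35)·(1/4) = +0.507093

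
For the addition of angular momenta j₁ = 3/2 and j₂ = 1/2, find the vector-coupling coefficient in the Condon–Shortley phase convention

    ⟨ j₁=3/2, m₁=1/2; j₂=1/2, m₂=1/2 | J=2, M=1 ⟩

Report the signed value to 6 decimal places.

j₁+j₂−J=0  J+j₁−j₂=3  J−j₁+j₂=1  j₁+j₂+J+1=5
(j₁±m₁, j₂±m₂, J±M) = (2,1,1,0,3,1)
P² = 3
sum k=0..0:
  [0] +1/2 = 1/2
S = 1/2
C² = P²·S² = 3/4 ; C = +0.866025

+√(3/4) ≈ +0.866025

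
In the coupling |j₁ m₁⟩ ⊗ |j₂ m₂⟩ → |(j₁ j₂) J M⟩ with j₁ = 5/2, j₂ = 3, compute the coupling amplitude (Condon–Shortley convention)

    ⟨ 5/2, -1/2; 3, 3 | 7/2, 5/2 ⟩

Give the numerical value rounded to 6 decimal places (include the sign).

+0.654654

triangle: 2!·3!·4!/10! = 288/3628800
(j±m)!: 2!·3!·6!·0!·6!·1! = 6220800
prefactor² = (2J+1)·Δ·N² = 27648/7
  k=2: +1/(2!·0!·1!·4!·2!·0!) = 1/96
Σ = 1/96  ⇒  CG² = 27648/7·1/96² = 3/7
CG = +√(3/7) = +0.654654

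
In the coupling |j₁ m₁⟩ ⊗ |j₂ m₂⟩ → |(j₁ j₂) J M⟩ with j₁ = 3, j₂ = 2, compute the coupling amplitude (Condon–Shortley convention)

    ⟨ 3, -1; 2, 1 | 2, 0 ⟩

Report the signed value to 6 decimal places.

triangle: 3!×3!×1!/8! = 36/40320
(j±m)!: 2!×4!×3!×1!×2!×2! = 1152
prefactor² = (2J+1)×Δ×N² = 36/7
  k=2: +1/(2!×1!×2!×1!×1!×0!) = 1/4
  k=3: −1/(3!×0!×1!×0!×2!×1!) = -1/12
Σ = 1/6  ⇒  CG² = 36/7×1/6² = 1/7
CG = +√(1/7) = +0.377964

+√(1/7) ≈ +0.377964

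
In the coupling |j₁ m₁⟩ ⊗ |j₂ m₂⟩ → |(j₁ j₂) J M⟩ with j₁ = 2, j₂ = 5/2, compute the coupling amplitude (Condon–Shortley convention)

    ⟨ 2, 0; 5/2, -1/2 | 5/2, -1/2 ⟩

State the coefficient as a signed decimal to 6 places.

−√(8/35) = -0.478091

j₁+j₂−J=2  J+j₁−j₂=2  J−j₁+j₂=3  j₁+j₂+J+1=8
(j₁±m₁, j₂±m₂, J±M) = (2,2,2,3,2,3)
P² = 72/35
sum k=0..2:
  [0] +1/8 = 1/8
  [1] −1/2 = -1/2
  [2] +1/24 = 1/24
S = -1/3
C² = P²·S² = 8/35 ; C = -0.478091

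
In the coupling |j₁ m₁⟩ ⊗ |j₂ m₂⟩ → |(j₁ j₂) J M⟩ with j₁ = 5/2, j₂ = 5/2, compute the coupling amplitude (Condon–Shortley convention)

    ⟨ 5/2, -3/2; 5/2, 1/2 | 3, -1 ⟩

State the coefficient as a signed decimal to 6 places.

triangle: 2!·3!·3!/9! = 72/362880
(j±m)!: 1!·4!·3!·2!·2!·4! = 13824
prefactor² = (2J+1)·Δ·N² = 96/5
  k=1: −1/(1!·1!·3!·2!·0!·1!) = -1/12
  k=2: +1/(2!·0!·2!·1!·1!·2!) = 1/8
Σ = 1/24  ⇒  CG² = 96/5·1/24² = 1/30
CG = +√(1/30) = +0.182574

+√(1/30) = +0.182574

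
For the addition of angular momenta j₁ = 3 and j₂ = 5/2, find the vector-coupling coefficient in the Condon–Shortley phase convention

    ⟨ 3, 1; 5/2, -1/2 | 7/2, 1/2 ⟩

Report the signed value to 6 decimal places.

√[8·2!4!3!/10! · 4!2!2!3!4!3!] = √(9216/175)
  +(−1)^0/∏(0,2,2,2,2,1)! = 1/16  (running 1/16)
  +(−1)^1/∏(1,1,1,1,3,2)! = -1/12  (running -1/48)
  +(−1)^2/∏(2,0,0,0,4,3)! = 1/288  (running -5/288)
⟨..|..⟩ = √(9216/175)·(-5/288) = -0.125988

−√(1/63) = -0.125988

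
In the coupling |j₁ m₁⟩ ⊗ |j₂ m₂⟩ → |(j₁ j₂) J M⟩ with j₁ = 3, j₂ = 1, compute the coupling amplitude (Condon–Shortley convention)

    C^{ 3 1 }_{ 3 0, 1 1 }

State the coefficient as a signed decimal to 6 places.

j₁+j₂−J=1  J+j₁−j₂=5  J−j₁+j₂=1  j₁+j₂+J+1=8
(j₁±m₁, j₂±m₂, J±M) = (3,3,2,0,4,2)
P² = 72
sum k=1..1:
  [1] −1/12 = -1/12
S = -1/12
C² = P²·S² = 1/2 ; C = -0.707107

−√(1/2) = -0.707107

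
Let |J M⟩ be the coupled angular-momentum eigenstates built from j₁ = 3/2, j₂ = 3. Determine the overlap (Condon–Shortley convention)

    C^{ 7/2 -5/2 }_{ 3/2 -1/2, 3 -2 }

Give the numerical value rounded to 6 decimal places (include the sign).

√[8·1!2!5!/9! · 1!2!1!5!1!6!] = √(6400/7)
  +(−1)^0/∏(0,1,2,1,0,4)! = 1/48  (running 1/48)
  +(−1)^1/∏(1,0,1,0,1,5)! = -1/120  (running 1/80)
⟨..|..⟩ = √(6400/7)·(1/80) = +0.377964

+0.377964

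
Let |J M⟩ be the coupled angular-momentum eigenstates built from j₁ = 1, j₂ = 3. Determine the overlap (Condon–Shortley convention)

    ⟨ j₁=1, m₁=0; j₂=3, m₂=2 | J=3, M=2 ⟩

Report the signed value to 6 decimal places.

−√(1/3) ≈ -0.577350

j₁+j₂−J=1  J+j₁−j₂=1  J−j₁+j₂=5  j₁+j₂+J+1=8
(j₁±m₁, j₂±m₂, J±M) = (1,1,5,1,5,1)
P² = 300
sum k=0..1:
  [0] +1/120 = 1/120
  [1] −1/24 = -1/24
S = -1/30
C² = P²·S² = 1/3 ; C = -0.577350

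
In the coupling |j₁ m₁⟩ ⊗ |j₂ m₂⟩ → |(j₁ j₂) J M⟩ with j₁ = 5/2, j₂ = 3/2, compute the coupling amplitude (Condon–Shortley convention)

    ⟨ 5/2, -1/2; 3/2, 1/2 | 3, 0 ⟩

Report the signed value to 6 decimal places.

−√(1/5) = -0.447214

j₁+j₂−J=1  J+j₁−j₂=4  J−j₁+j₂=2  j₁+j₂+J+1=8
(j₁±m₁, j₂±m₂, J±M) = (2,3,2,1,3,3)
P² = 36/5
sum k=0..1:
  [0] +1/12 = 1/12
  [1] −1/4 = -1/4
S = -1/6
C² = P²·S² = 1/5 ; C = -0.447214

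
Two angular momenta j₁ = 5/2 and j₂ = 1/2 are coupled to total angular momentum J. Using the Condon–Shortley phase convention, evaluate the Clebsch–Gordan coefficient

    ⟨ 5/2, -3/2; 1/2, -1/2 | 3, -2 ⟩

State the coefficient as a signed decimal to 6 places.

√[7·0!5!1!/7! · 1!4!0!1!1!5!] = √(480)
  +(−1)^0/∏(0,0,4,0,1,1)! = 1/24  (running 1/24)
⟨..|..⟩ = √(480)·(1/24) = +0.912871

+0.912871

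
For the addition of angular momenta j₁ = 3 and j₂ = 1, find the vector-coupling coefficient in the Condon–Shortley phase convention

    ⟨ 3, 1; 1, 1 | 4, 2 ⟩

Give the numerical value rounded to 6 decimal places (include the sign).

triangle: 0!×6!×2!/9! = 1440/362880
(j±m)!: 4!×2!×2!×0!×6!×2! = 138240
prefactor² = (2J+1)×Δ×N² = 34560/7
  k=0: +1/(0!×0!×2!×2!×4!×0!) = 1/96
Σ = 1/96  ⇒  CG² = 34560/7×1/96² = 15/28
CG = +√(15/28) = +0.731925

+0.731925  (= +√(15/28))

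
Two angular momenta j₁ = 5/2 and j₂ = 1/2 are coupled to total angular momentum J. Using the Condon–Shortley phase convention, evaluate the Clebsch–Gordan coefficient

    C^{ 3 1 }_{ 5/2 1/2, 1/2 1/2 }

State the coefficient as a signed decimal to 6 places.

+√(2/3) = +0.816497

√[7·0!5!1!/7! · 3!2!1!0!4!2!] = √(96)
  +(−1)^0/∏(0,0,2,1,3,0)! = 1/12  (running 1/12)
⟨..|..⟩ = √(96)·(1/12) = +0.816497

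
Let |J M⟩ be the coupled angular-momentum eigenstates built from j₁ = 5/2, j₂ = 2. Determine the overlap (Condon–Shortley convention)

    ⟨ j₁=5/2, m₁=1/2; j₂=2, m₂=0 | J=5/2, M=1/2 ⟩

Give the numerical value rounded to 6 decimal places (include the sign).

triangle: 2!*3!*2!/8! = 24/40320
(j±m)!: 3!*2!*2!*2!*3!*2! = 576
prefactor² = (2J+1)*Δ*N² = 72/35
  k=0: +1/(0!*2!*2!*2!*1!*0!) = 1/8
  k=1: −1/(1!*1!*1!*1!*2!*1!) = -1/2
  k=2: +1/(2!*0!*0!*0!*3!*2!) = 1/24
Σ = -1/3  ⇒  CG² = 72/35*(-1/3)² = 8/35
CG = −√(8/35) = -0.478091

-0.478091  (= −√(8/35))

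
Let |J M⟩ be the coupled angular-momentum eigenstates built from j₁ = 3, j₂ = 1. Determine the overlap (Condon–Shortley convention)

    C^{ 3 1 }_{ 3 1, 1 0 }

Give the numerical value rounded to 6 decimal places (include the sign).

√[7·1!5!1!/8! · 4!2!1!1!4!2!] = √(48)
  +(−1)^0/∏(0,1,2,1,3,0)! = 1/12  (running 1/12)
  +(−1)^1/∏(1,0,1,0,4,1)! = -1/24  (running 1/24)
⟨..|..⟩ = √(48)·(1/24) = +0.288675

+√(1/12) ≈ +0.288675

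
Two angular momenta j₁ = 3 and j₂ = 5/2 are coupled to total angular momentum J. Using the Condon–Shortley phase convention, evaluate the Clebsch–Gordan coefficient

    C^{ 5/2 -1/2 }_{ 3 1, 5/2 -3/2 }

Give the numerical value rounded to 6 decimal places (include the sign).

triangle: 3!·3!·2!/9! = 72/362880
(j±m)!: 4!·2!·1!·4!·2!·3! = 13824
prefactor² = (2J+1)·Δ·N² = 576/35
  k=0: +1/(0!·3!·2!·1!·1!·1!) = 1/12
  k=1: −1/(1!·2!·1!·0!·2!·2!) = -1/8
Σ = -1/24  ⇒  CG² = 576/35·(-1/24)² = 1/35
CG = −√(1/35) = -0.169031

-0.169031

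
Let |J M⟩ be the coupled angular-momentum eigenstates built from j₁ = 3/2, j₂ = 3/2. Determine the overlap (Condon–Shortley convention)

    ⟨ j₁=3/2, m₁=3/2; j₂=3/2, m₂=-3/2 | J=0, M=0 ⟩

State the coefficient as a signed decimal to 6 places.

√[1·3!0!0!/4! · 3!0!0!3!0!0!] = √(9)
  +(−1)^0/∏(0,3,0,0,0,0)! = 1/6  (running 1/6)
⟨..|..⟩ = √(9)·(1/6) = +0.500000

+0.500000  (= +√(1/4))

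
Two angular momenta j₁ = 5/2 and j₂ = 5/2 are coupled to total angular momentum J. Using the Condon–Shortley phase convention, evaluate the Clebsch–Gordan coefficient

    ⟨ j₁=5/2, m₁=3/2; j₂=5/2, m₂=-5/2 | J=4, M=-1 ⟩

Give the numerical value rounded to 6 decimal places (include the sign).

triangle: 1!*4!*4!/10! = 576/3628800
(j±m)!: 4!*1!*0!*5!*3!*5! = 2073600
prefactor² = (2J+1)*Δ*N² = 20736/7
  k=0: +1/(0!*1!*1!*0!*3!*4!) = 1/144
Σ = 1/144  ⇒  CG² = 20736/7*1/144² = 1/7
CG = +√(1/7) = +0.377964

+√(1/7) ≈ +0.377964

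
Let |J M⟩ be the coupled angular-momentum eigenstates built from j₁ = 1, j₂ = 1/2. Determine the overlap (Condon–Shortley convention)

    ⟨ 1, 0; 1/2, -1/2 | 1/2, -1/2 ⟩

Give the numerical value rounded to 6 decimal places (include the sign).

+√(1/3) ≈ +0.577350

√[2·1!1!0!/3! · 1!1!0!1!0!1!] = √(1/3)
  +(−1)^0/∏(0,1,1,0,0,0)! = 1  (running 1)
⟨..|..⟩ = √(1/3)·(1) = +0.577350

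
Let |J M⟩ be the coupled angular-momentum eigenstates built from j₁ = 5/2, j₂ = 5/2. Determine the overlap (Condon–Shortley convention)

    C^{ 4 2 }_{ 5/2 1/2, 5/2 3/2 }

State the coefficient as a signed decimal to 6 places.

−√(5/28) = -0.422577

j₁+j₂−J=1  J+j₁−j₂=4  J−j₁+j₂=4  j₁+j₂+J+1=10
(j₁±m₁, j₂±m₂, J±M) = (3,2,4,1,6,2)
P² = 20736/35
sum k=0..1:
  [0] +1/96 = 1/96
  [1] −1/36 = -1/36
S = -5/288
C² = P²·S² = 5/28 ; C = -0.422577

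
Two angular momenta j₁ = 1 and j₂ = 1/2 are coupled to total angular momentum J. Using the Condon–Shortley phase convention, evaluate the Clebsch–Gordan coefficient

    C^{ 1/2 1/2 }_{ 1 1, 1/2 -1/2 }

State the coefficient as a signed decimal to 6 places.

triangle: 1!*1!*0!/3! = 1/6
(j±m)!: 2!*0!*0!*1!*1!*0! = 2
prefactor² = (2J+1)*Δ*N² = 2/3
  k=0: +1/(0!*1!*0!*0!*1!*0!) = 1
Σ = 1  ⇒  CG² = 2/3*1² = 2/3
CG = +√(2/3) = +0.816497

+√(2/3) ≈ +0.816497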